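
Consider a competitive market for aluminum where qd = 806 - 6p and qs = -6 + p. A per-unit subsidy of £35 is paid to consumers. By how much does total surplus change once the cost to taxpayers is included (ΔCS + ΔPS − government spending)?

Net change in total surplus = -£525

Pre-subsidy: 806 - 6p = -6 + p gives p* = 116, q* = 110.
With the rebate, buyers effectively pay pb = ps − 35, where ps is the price sellers receive.
Demand in terms of ps becomes qd = 806 − 6(ps − 35) = 1016 - 6ps. Setting this equal to supply: 1016 - 6ps = -6 + ps, so ps = 146.
Buyers pay pb = 146 − 35 = 111; q' = -6 + 1·146 = 140.
ΔCS = ½(110 + 140)(116 − 111) = 625; ΔPS = ½(110 + 140)(146 − 116) = 3750.
Government spending = 35 × 140 = 4900.
Net change = 625 + 3750 − 4900 = -525. The loss equals the DWL triangle ½·35·30.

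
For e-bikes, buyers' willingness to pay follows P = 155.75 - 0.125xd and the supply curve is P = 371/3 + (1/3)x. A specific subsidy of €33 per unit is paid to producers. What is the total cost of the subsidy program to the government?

Government cost = €4686

Pre-subsidy: 155.75 - 0.125x = 371/3 + (1/3)x gives x* = 70 and P* = 147.
With the subsidy, sellers receive Ps = Pb + 33 for each unit, where Pb is the price buyers pay.
On the curves, Pb = 155.75 - 0.125x and Ps = 371/3 + (1/3)x; the wedge Ps − Pb = 33 gives 371/3 + (1/3)x − (155.75 - 0.125x) = 33, so x' = 142.
Then Pb = 155.75 − 0.125·142 = 138 and Ps = 371/3 + (1/3)·142 = 171.
Government outlay = subsidy × quantity = 33 × 142 = 4686.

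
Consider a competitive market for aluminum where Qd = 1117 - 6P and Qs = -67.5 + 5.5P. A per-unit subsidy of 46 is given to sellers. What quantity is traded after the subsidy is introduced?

Q' = 631

Pre-subsidy: 1117 - 6P = -67.5 + 5.5P gives P* = 103, Q* = 499.
With the subsidy, sellers receive Ps = Pb + 46 for each unit, where Pb is the price buyers pay.
Supply in terms of Pb becomes Qs = -67.5 + 5.5(Pb + 46) = 185.5 + 5.5Pb. Setting this equal to demand: 1117 - 6Pb = 185.5 + 5.5Pb, so Pb = 81.
Sellers receive Ps = 81 + 46 = 127; Q' = 1117 − 6·81 = 631.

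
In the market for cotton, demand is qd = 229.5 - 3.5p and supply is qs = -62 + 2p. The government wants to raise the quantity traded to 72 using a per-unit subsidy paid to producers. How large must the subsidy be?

Required subsidy s = 22 per unit

At q = 72, invert demand for the buyer price: pb = (229.5 − 72)/3.5 = 45; invert supply for the seller price: ps = (72 − (-62))/2 = 67.
The subsidy must fill the gap: s = ps − pb = 67 − 45 = 22.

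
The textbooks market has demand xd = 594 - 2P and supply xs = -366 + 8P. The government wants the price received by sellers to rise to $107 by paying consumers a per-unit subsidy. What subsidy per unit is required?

Required subsidy s = $55 per unit

At a seller price of 107, quantity supplied is -366 + 8·107 = 490.
Buyers absorb 490 only when they pay Pb with 594 − 2·Pb = 490, i.e. Pb = 52.
s = Ps − Pb = 107 − 52 = 55.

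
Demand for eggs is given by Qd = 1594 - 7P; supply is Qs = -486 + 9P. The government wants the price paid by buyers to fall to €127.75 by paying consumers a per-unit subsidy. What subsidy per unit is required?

At a buyer price of 127.75, quantity demanded is 1594 − 7·127.75 = 699.75.
Sellers supply 699.75 only when they receive Ps with -486 + 9·Ps = 699.75, i.e. Ps = 131.75.
s = Ps − Pb = 131.75 − 127.75 = 4.

Required subsidy s = €4 per unit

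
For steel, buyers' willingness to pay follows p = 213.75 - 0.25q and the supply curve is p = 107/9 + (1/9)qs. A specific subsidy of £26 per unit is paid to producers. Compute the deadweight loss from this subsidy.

Deadweight loss = £936

Pre-subsidy: 213.75 - 0.25q = 107/9 + (1/9)q gives q* = 559 and p* = 74.
With the subsidy, sellers receive ps = pb + 26 for each unit, where pb is the price buyers pay.
On the curves, pb = 213.75 - 0.25q and ps = 107/9 + (1/9)q; the wedge ps − pb = 26 gives 107/9 + (1/9)q − (213.75 - 0.25q) = 26, so q' = 631.
Then pb = 213.75 − 0.25·631 = 56 and ps = 107/9 + (1/9)·631 = 82.
The subsidy expands output by 631 − 559 = 72 past the efficient level; on those units the gap between marginal cost and willingness to pay runs from 0 up to 26.
DWL = ½ × 26 × 72 = 936.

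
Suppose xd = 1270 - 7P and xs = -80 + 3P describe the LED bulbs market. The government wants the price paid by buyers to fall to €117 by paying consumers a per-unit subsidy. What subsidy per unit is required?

At a buyer price of 117, quantity demanded is 1270 − 7·117 = 451.
Sellers supply 451 only when they receive Ps with -80 + 3·Ps = 451, i.e. Ps = 177.
s = Ps − Pb = 177 − 117 = 60.

Required subsidy s = €60 per unit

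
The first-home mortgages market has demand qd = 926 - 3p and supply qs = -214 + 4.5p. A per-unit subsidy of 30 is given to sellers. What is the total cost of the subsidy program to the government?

Government cost = 15720

Pre-subsidy: 926 - 3p = -214 + 4.5p gives p* = 152, q* = 470.
With the subsidy, sellers receive ps = pb + 30 for each unit, where pb is the price buyers pay.
Supply in terms of pb becomes qs = -214 + 4.5(pb + 30) = -79 + 4.5pb. Setting this equal to demand: 926 - 3pb = -79 + 4.5pb, so pb = 134.
Sellers receive ps = 134 + 30 = 164; q' = 926 − 3·134 = 524.
Government outlay = subsidy × quantity = 30 × 524 = 15720.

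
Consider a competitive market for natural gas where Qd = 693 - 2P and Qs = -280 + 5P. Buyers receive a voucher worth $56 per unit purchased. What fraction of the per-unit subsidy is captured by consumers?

Consumer share = 5/7

Pre-subsidy: 693 - 2P = -280 + 5P gives P* = 139, Q* = 415.
With the rebate, buyers effectively pay Pb = Ps − 56, where Ps is the price sellers receive.
Demand in terms of Ps becomes Qd = 693 − 2(Ps − 56) = 805 - 2Ps. Setting this equal to supply: 805 - 2Ps = -280 + 5Ps, so Ps = 155.
Buyers pay Pb = 155 − 56 = 99; Q' = -280 + 5·155 = 495.
Buyers' price falls by P* − Pb = 139 − 99 = 40; sellers' price rises by Ps − P* = 155 − 139 = 16.
So consumers capture 40/56 = 5/7 of each unit of subsidy.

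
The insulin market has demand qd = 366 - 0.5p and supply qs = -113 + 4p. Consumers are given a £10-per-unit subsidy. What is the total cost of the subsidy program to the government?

Pre-subsidy: 366 - 0.5p = -113 + 4p gives p* = 958/9, q* = 2815/9.
With the rebate, buyers effectively pay pb = ps − 10, where ps is the price sellers receive.
Demand in terms of ps becomes qd = 366 − 0.5(ps − 10) = 371 - 0.5ps. Setting this equal to supply: 371 - 0.5ps = -113 + 4ps, so ps = 968/9.
Buyers pay pb = 968/9 − 10 = 878/9; q' = -113 + 4·(968/9) = 2855/9.
Government outlay = subsidy × quantity = 10 × 2855/9 = 28550/9.

Government cost = 28550/9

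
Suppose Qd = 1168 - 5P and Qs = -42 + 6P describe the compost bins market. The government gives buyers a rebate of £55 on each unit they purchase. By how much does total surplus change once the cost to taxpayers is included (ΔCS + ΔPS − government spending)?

Pre-subsidy: 1168 - 5P = -42 + 6P gives P* = 110, Q* = 618.
With the rebate, buyers effectively pay Pb = Ps − 55, where Ps is the price sellers receive.
Demand in terms of Ps becomes Qd = 1168 − 5(Ps − 55) = 1443 - 5Ps. Setting this equal to supply: 1443 - 5Ps = -42 + 6Ps, so Ps = 135.
Buyers pay Pb = 135 − 55 = 80; Q' = -42 + 6·135 = 768.
ΔCS = ½(618 + 768)(110 − 80) = 20790; ΔPS = ½(618 + 768)(135 − 110) = 17325.
Government spending = 55 × 768 = 42240.
Net change = 20790 + 17325 − 42240 = -4125. The loss equals the DWL triangle ½·55·150.

Net change in total surplus = -£4125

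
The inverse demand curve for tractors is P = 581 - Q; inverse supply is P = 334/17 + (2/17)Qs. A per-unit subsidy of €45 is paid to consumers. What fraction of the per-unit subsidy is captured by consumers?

Pre-subsidy: 581 - Q = 334/17 + (2/17)Q gives Q* = 9543/19 and P* = 1496/19.
With the rebate, buyers effectively pay Pb = Ps − 45, where Ps is the price sellers receive.
On the curves, Pb = 581 - Q and Ps = 334/17 + (2/17)Q; the wedge Ps − Pb = 45 gives 334/17 + (2/17)Q − (581 - Q) = 45, so Q' = 10308/19.
Then Pb = 581 − 1·(10308/19) = 731/19 and Ps = 334/17 + (2/17)·(10308/19) = 1586/19.
Buyers' price falls by P* − Pb = 1496/19 − 731/19 = 765/19; sellers' price rises by Ps − P* = 1586/19 − 1496/19 = 90/19.
So consumers capture (765/19)/45 = 17/19 of each unit of subsidy.

Consumer share = 17/19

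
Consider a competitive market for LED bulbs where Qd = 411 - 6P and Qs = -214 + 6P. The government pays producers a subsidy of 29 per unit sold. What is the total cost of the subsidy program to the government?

Pre-subsidy: 411 - 6P = -214 + 6P gives P* = 625/12, Q* = 98.5.
With the subsidy, sellers receive Ps = Pb + 29 for each unit, where Pb is the price buyers pay.
Supply in terms of Pb becomes Qs = -214 + 6(Pb + 29) = -40 + 6Pb. Setting this equal to demand: 411 - 6Pb = -40 + 6Pb, so Pb = 451/12.
Sellers receive Ps = 451/12 + 29 = 799/12; Q' = 411 − 6·(451/12) = 185.5.
Government outlay = subsidy × quantity = 29 × 185.5 = 5379.5.

Government cost = 5379.5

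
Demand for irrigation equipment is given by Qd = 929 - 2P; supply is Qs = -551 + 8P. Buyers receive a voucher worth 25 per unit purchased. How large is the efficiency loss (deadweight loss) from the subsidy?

Pre-subsidy: 929 - 2P = -551 + 8P gives P* = 148, Q* = 633.
With the rebate, buyers effectively pay Pb = Ps − 25, where Ps is the price sellers receive.
Demand in terms of Ps becomes Qd = 929 − 2(Ps − 25) = 979 - 2Ps. Setting this equal to supply: 979 - 2Ps = -551 + 8Ps, so Ps = 153.
Buyers pay Pb = 153 − 25 = 128; Q' = -551 + 8·153 = 673.
The subsidy expands output by 673 − 633 = 40 past the efficient level; on those units the gap between marginal cost and willingness to pay runs from 0 up to 25.
DWL = ½ × 25 × 40 = 500.

Deadweight loss = 500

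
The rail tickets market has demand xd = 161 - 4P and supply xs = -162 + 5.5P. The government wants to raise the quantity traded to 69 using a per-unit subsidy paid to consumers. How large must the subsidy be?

Required subsidy s = 19 per unit

At x = 69, invert demand for the buyer price: Pb = (161 − 69)/4 = 23; invert supply for the seller price: Ps = (69 − (-162))/5.5 = 42.
The subsidy must fill the gap: s = Ps − Pb = 42 − 23 = 19.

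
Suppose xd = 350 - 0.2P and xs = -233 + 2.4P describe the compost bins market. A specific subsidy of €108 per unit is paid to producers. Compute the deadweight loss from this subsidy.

Pre-subsidy: 350 - 0.2P = -233 + 2.4P gives P* = 2915/13, x* = 3967/13.
With the subsidy, sellers receive Ps = Pb + 108 for each unit, where Pb is the price buyers pay.
Supply in terms of Pb becomes xs = -233 + 2.4(Pb + 108) = 26.2 + 2.4Pb. Setting this equal to demand: 350 - 0.2Pb = 26.2 + 2.4Pb, so Pb = 1619/13.
Sellers receive Ps = 1619/13 + 108 = 3023/13; x' = 350 − 0.2·(1619/13) = 21131/65.
The subsidy expands output by 21131/65 − 3967/13 = 1296/65 past the efficient level; on those units the gap between marginal cost and willingness to pay runs from 0 up to 108.
DWL = ½ × 108 × 1296/65 = 69984/65.

Deadweight loss = 69984/65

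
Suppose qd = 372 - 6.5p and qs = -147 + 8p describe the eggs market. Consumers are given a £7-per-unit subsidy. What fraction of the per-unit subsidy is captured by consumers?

Consumer share = 16/29

Pre-subsidy: 372 - 6.5p = -147 + 8p gives p* = 1038/29, q* = 4041/29.
With the rebate, buyers effectively pay pb = ps − 7, where ps is the price sellers receive.
Demand in terms of ps becomes qd = 372 − 6.5(ps − 7) = 417.5 - 6.5ps. Setting this equal to supply: 417.5 - 6.5ps = -147 + 8ps, so ps = 1129/29.
Buyers pay pb = 1129/29 − 7 = 926/29; q' = -147 + 8·(1129/29) = 4769/29.
Buyers' price falls by p* − pb = 1038/29 − 926/29 = 112/29; sellers' price rises by ps − p* = 1129/29 − 1038/29 = 91/29.
So consumers capture (112/29)/7 = 16/29 of each unit of subsidy.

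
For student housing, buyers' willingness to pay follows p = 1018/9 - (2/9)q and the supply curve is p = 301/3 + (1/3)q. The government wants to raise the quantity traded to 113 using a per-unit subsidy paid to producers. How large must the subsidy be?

At q = 113, from the demand curve buyers pay pb = 1018/9 − (2/9)·113 = 88; from the supply curve sellers need ps = 301/3 + (1/3)·113 = 138.
The subsidy must fill the gap: s = ps − pb = 138 − 88 = 50.

Required subsidy s = 50 per unit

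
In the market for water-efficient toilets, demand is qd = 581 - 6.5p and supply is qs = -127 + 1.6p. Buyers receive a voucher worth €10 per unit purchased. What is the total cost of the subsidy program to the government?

Pre-subsidy: 581 - 6.5p = -127 + 1.6p gives p* = 2360/27, q* = 347/27.
With the rebate, buyers effectively pay pb = ps − 10, where ps is the price sellers receive.
Demand in terms of ps becomes qd = 581 − 6.5(ps − 10) = 646 - 6.5ps. Setting this equal to supply: 646 - 6.5ps = -127 + 1.6ps, so ps = 7730/81.
Buyers pay pb = 7730/81 − 10 = 6920/81; q' = -127 + 1.6·(7730/81) = 2081/81.
Government outlay = subsidy × quantity = 10 × 2081/81 = 20810/81.

Government cost = 20810/81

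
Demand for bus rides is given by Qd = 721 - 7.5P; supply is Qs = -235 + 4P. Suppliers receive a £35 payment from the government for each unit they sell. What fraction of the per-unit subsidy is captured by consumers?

Pre-subsidy: 721 - 7.5P = -235 + 4P gives P* = 1912/23, Q* = 2243/23.
With the subsidy, sellers receive Ps = Pb + 35 for each unit, where Pb is the price buyers pay.
Supply in terms of Pb becomes Qs = -235 + 4(Pb + 35) = -95 + 4Pb. Setting this equal to demand: 721 - 7.5Pb = -95 + 4Pb, so Pb = 1632/23.
Sellers receive Ps = 1632/23 + 35 = 2437/23; Q' = 721 − 7.5·(1632/23) = 4343/23.
Buyers' price falls by P* − Pb = 1912/23 − 1632/23 = 280/23; sellers' price rises by Ps − P* = 2437/23 − 1912/23 = 525/23.
So consumers capture (280/23)/35 = 8/23 of each unit of subsidy.

Consumer share = 8/23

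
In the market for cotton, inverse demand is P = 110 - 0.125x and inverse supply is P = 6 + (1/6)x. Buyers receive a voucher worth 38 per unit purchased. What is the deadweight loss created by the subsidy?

Deadweight loss = 17328/7

Pre-subsidy: 110 - 0.125x = 6 + (1/6)x gives x* = 2496/7 and P* = 458/7.
With the rebate, buyers effectively pay Pb = Ps − 38, where Ps is the price sellers receive.
On the curves, Pb = 110 - 0.125x and Ps = 6 + (1/6)x; the wedge Ps − Pb = 38 gives 6 + (1/6)x − (110 - 0.125x) = 38, so x' = 3408/7.
Then Pb = 110 − 0.125·(3408/7) = 344/7 and Ps = 6 + (1/6)·(3408/7) = 610/7.
The subsidy expands output by 3408/7 − 2496/7 = 912/7 past the efficient level; on those units the gap between marginal cost and willingness to pay runs from 0 up to 38.
DWL = ½ × 38 × 912/7 = 17328/7.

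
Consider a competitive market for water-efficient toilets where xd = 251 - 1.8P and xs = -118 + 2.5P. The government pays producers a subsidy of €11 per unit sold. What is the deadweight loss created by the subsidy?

Deadweight loss = 5445/86

Pre-subsidy: 251 - 1.8P = -118 + 2.5P gives P* = 3690/43, x* = 4151/43.
With the subsidy, sellers receive Ps = Pb + 11 for each unit, where Pb is the price buyers pay.
Supply in terms of Pb becomes xs = -118 + 2.5(Pb + 11) = -90.5 + 2.5Pb. Setting this equal to demand: 251 - 1.8Pb = -90.5 + 2.5Pb, so Pb = 3415/43.
Sellers receive Ps = 3415/43 + 11 = 3888/43; x' = 251 − 1.8·(3415/43) = 4646/43.
The subsidy expands output by 4646/43 − 4151/43 = 495/43 past the efficient level; on those units the gap between marginal cost and willingness to pay runs from 0 up to 11.
DWL = ½ × 11 × 495/43 = 5445/86.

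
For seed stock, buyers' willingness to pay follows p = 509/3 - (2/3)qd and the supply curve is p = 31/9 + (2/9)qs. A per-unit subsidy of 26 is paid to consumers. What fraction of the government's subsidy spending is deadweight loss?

DWL / government spending = 117/1730

Pre-subsidy: 509/3 - (2/3)q = 31/9 + (2/9)q gives q* = 187 and p* = 45.
With the rebate, buyers effectively pay pb = ps − 26, where ps is the price sellers receive.
On the curves, pb = 509/3 - (2/3)q and ps = 31/9 + (2/9)q; the wedge ps − pb = 26 gives 31/9 + (2/9)q − (509/3 - (2/3)q) = 26, so q' = 216.25.
Then pb = 509/3 − (2/3)·216.25 = 25.5 and ps = 31/9 + (2/9)·216.25 = 51.5.
ΔCS = ½(187 + 216.25)(45 − 25.5) = 3931.6875; ΔPS = ½(187 + 216.25)(51.5 − 45) = 1310.5625.
Government spending = 26 × 216.25 = 5622.5.
DWL = ½ × 26 × (216.25 − 187) = 380.25; fraction = 380.25 / 5622.5 = 117/1730.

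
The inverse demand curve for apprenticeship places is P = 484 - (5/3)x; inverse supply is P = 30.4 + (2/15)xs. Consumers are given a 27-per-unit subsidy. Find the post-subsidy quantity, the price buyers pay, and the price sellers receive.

Pre-subsidy: 484 - (5/3)x = 30.4 + (2/15)x gives x* = 252 and P* = 64.
With the rebate, buyers effectively pay Pb = Ps − 27, where Ps is the price sellers receive.
On the curves, Pb = 484 - (5/3)x and Ps = 30.4 + (2/15)x; the wedge Ps − Pb = 27 gives 30.4 + (2/15)x − (484 - (5/3)x) = 27, so x' = 267.
Then Pb = 484 − (5/3)·267 = 39 and Ps = 30.4 + (2/15)·267 = 66.

x' = 267; buyers pay 39; sellers receive 66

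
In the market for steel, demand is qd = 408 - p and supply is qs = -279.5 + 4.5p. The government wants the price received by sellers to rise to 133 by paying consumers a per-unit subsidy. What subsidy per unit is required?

Required subsidy s = 44 per unit

At a seller price of 133, quantity supplied is -279.5 + 4.5·133 = 319.
Buyers absorb 319 only when they pay pb with 408 − 1·pb = 319, i.e. pb = 89.
s = ps − pb = 133 − 89 = 44.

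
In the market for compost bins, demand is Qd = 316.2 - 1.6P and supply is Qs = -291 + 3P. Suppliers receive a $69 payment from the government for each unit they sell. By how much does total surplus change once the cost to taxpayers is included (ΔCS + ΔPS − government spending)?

Net change in total surplus = -$2484

Pre-subsidy: 316.2 - 1.6P = -291 + 3P gives P* = 132, Q* = 105.
With the subsidy, sellers receive Ps = Pb + 69 for each unit, where Pb is the price buyers pay.
Supply in terms of Pb becomes Qs = -291 + 3(Pb + 69) = -84 + 3Pb. Setting this equal to demand: 316.2 - 1.6Pb = -84 + 3Pb, so Pb = 87.
Sellers receive Ps = 87 + 69 = 156; Q' = 316.2 − 1.6·87 = 177.
ΔCS = ½(105 + 177)(132 − 87) = 6345; ΔPS = ½(105 + 177)(156 − 132) = 3384.
Government spending = 69 × 177 = 12213.
Net change = 6345 + 3384 − 12213 = -2484. The loss equals the DWL triangle ½·69·72.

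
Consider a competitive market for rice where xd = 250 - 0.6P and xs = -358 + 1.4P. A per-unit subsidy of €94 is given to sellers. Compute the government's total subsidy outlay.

Government cost = €10065.52

Pre-subsidy: 250 - 0.6P = -358 + 1.4P gives P* = 304, x* = 67.6.
With the subsidy, sellers receive Ps = Pb + 94 for each unit, where Pb is the price buyers pay.
Supply in terms of Pb becomes xs = -358 + 1.4(Pb + 94) = -226.4 + 1.4Pb. Setting this equal to demand: 250 - 0.6Pb = -226.4 + 1.4Pb, so Pb = 238.2.
Sellers receive Ps = 238.2 + 94 = 332.2; x' = 250 − 0.6·238.2 = 107.08.
Government outlay = subsidy × quantity = 94 × 107.08 = 10065.52.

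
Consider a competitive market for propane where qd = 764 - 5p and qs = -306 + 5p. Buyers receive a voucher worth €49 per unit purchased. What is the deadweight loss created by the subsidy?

Pre-subsidy: 764 - 5p = -306 + 5p gives p* = 107, q* = 229.
With the rebate, buyers effectively pay pb = ps − 49, where ps is the price sellers receive.
Demand in terms of ps becomes qd = 764 − 5(ps − 49) = 1009 - 5ps. Setting this equal to supply: 1009 - 5ps = -306 + 5ps, so ps = 131.5.
Buyers pay pb = 131.5 − 49 = 82.5; q' = -306 + 5·131.5 = 351.5.
The subsidy expands output by 351.5 − 229 = 122.5 past the efficient level; on those units the gap between marginal cost and willingness to pay runs from 0 up to 49.
DWL = ½ × 49 × 122.5 = 3001.25.

Deadweight loss = €3001.25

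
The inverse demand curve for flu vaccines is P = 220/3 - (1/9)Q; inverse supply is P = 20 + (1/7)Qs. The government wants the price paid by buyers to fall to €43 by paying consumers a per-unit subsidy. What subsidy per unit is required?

At a buyer price of 43, quantity demanded is 660 − 9·43 = 273.
Sellers supply 273 only when they receive Ps = 20 + (1/7)·273 = 59.
s = Ps − Pb = 59 − 43 = 16.

Required subsidy s = €16 per unit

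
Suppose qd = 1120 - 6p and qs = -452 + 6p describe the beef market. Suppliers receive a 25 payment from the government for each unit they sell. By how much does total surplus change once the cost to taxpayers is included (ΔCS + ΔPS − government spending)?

Pre-subsidy: 1120 - 6p = -452 + 6p gives p* = 131, q* = 334.
With the subsidy, sellers receive ps = pb + 25 for each unit, where pb is the price buyers pay.
Supply in terms of pb becomes qs = -452 + 6(pb + 25) = -302 + 6pb. Setting this equal to demand: 1120 - 6pb = -302 + 6pb, so pb = 118.5.
Sellers receive ps = 118.5 + 25 = 143.5; q' = 1120 − 6·118.5 = 409.
ΔCS = ½(334 + 409)(131 − 118.5) = 4643.75; ΔPS = ½(334 + 409)(143.5 − 131) = 4643.75.
Government spending = 25 × 409 = 10225.
Net change = 4643.75 + 4643.75 − 10225 = -937.5. The loss equals the DWL triangle ½·25·75.

Net change in total surplus = -937.5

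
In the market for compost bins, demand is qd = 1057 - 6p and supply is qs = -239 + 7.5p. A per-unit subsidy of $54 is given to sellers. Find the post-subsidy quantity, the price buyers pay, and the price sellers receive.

q' = 661; buyers pay $66; sellers receive $120

Pre-subsidy: 1057 - 6p = -239 + 7.5p gives p* = 96, q* = 481.
With the subsidy, sellers receive ps = pb + 54 for each unit, where pb is the price buyers pay.
Supply in terms of pb becomes qs = -239 + 7.5(pb + 54) = 166 + 7.5pb. Setting this equal to demand: 1057 - 6pb = 166 + 7.5pb, so pb = 66.
Sellers receive ps = 66 + 54 = 120; q' = 1057 − 6·66 = 661.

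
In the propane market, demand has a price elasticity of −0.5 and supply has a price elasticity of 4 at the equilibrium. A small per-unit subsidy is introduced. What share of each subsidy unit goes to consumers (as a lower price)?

Consumer share = 8/9

For a small subsidy around the equilibrium, the benefit split depends on the relative slopes, which at a point are proportional to the elasticities.
Buyer share = εs/(εs + |εd|) = 4/(4 + 0.5) = 8/9; seller share = |εd|/(εs + |εd|) = 1/9.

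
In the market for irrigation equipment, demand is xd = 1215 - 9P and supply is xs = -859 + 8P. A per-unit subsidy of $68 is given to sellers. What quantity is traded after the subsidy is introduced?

Pre-subsidy: 1215 - 9P = -859 + 8P gives P* = 122, x* = 117.
With the subsidy, sellers receive Ps = Pb + 68 for each unit, where Pb is the price buyers pay.
Supply in terms of Pb becomes xs = -859 + 8(Pb + 68) = -315 + 8Pb. Setting this equal to demand: 1215 - 9Pb = -315 + 8Pb, so Pb = 90.
Sellers receive Ps = 90 + 68 = 158; x' = 1215 − 9·90 = 405.

x' = 405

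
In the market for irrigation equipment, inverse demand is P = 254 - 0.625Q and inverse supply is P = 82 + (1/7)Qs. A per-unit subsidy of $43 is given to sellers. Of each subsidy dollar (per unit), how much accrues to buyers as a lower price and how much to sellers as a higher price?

Pre-subsidy: 254 - 0.625Q = 82 + (1/7)Q gives Q* = 224 and P* = 114.
With the subsidy, sellers receive Ps = Pb + 43 for each unit, where Pb is the price buyers pay.
On the curves, Pb = 254 - 0.625Q and Ps = 82 + (1/7)Q; the wedge Ps − Pb = 43 gives 82 + (1/7)Q − (254 - 0.625Q) = 43, so Q' = 280.
Then Pb = 254 − 0.625·280 = 79 and Ps = 82 + (1/7)·280 = 122.
Buyers' price falls by P* − Pb = 114 − 79 = 35; sellers' price rises by Ps − P* = 122 − 114 = 8.

Buyers gain $35 per unit; sellers gain $8 per unit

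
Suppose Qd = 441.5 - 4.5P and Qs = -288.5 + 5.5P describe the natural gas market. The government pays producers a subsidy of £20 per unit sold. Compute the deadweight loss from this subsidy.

Pre-subsidy: 441.5 - 4.5P = -288.5 + 5.5P gives P* = 73, Q* = 113.
With the subsidy, sellers receive Ps = Pb + 20 for each unit, where Pb is the price buyers pay.
Supply in terms of Pb becomes Qs = -288.5 + 5.5(Pb + 20) = -178.5 + 5.5Pb. Setting this equal to demand: 441.5 - 4.5Pb = -178.5 + 5.5Pb, so Pb = 62.
Sellers receive Ps = 62 + 20 = 82; Q' = 441.5 − 4.5·62 = 162.5.
The subsidy expands output by 162.5 − 113 = 49.5 past the efficient level; on those units the gap between marginal cost and willingness to pay runs from 0 up to 20.
DWL = ½ × 20 × 49.5 = 495.

Deadweight loss = £495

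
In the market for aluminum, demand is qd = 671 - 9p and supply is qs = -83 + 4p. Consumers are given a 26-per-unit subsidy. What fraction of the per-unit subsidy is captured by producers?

Producer share = 9/13

Pre-subsidy: 671 - 9p = -83 + 4p gives p* = 58, q* = 149.
With the rebate, buyers effectively pay pb = ps − 26, where ps is the price sellers receive.
Demand in terms of ps becomes qd = 671 − 9(ps − 26) = 905 - 9ps. Setting this equal to supply: 905 - 9ps = -83 + 4ps, so ps = 76.
Buyers pay pb = 76 − 26 = 50; q' = -83 + 4·76 = 221.
Buyers' price falls by p* − pb = 58 − 50 = 8; sellers' price rises by ps − p* = 76 − 58 = 18.
So producers capture 18/26 = 9/13 of each unit of subsidy.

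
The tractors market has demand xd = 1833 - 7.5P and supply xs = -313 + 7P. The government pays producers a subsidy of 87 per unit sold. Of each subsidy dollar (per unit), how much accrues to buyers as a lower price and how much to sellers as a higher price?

Buyers gain 42 per unit; sellers gain 45 per unit

Pre-subsidy: 1833 - 7.5P = -313 + 7P gives P* = 148, x* = 723.
With the subsidy, sellers receive Ps = Pb + 87 for each unit, where Pb is the price buyers pay.
Supply in terms of Pb becomes xs = -313 + 7(Pb + 87) = 296 + 7Pb. Setting this equal to demand: 1833 - 7.5Pb = 296 + 7Pb, so Pb = 106.
Sellers receive Ps = 106 + 87 = 193; x' = 1833 − 7.5·106 = 1038.
Buyers' price falls by P* − Pb = 148 − 106 = 42; sellers' price rises by Ps − P* = 193 − 148 = 45.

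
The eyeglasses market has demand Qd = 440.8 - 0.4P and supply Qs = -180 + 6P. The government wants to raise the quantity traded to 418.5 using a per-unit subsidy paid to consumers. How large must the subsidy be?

Required subsidy s = 44 per unit

At Q = 418.5, invert demand for the buyer price: Pb = (440.8 − 418.5)/0.4 = 55.75; invert supply for the seller price: Ps = (418.5 − (-180))/6 = 99.75.
The subsidy must fill the gap: s = Ps − Pb = 99.75 − 55.75 = 44.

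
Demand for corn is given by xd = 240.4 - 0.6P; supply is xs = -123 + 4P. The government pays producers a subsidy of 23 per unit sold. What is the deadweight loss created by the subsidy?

Pre-subsidy: 240.4 - 0.6P = -123 + 4P gives P* = 79, x* = 193.
With the subsidy, sellers receive Ps = Pb + 23 for each unit, where Pb is the price buyers pay.
Supply in terms of Pb becomes xs = -123 + 4(Pb + 23) = -31 + 4Pb. Setting this equal to demand: 240.4 - 0.6Pb = -31 + 4Pb, so Pb = 59.
Sellers receive Ps = 59 + 23 = 82; x' = 240.4 − 0.6·59 = 205.
The subsidy expands output by 205 − 193 = 12 past the efficient level; on those units the gap between marginal cost and willingness to pay runs from 0 up to 23.
DWL = ½ × 23 × 12 = 138.

Deadweight loss = 138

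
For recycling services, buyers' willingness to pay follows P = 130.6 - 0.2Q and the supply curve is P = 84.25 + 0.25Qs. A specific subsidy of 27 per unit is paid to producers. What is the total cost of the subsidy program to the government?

Pre-subsidy: 130.6 - 0.2Q = 84.25 + 0.25Q gives Q* = 103 and P* = 110.
With the subsidy, sellers receive Ps = Pb + 27 for each unit, where Pb is the price buyers pay.
On the curves, Pb = 130.6 - 0.2Q and Ps = 84.25 + 0.25Q; the wedge Ps − Pb = 27 gives 84.25 + 0.25Q − (130.6 - 0.2Q) = 27, so Q' = 163.
Then Pb = 130.6 − 0.2·163 = 98 and Ps = 84.25 + 0.25·163 = 125.
Government outlay = subsidy × quantity = 27 × 163 = 4401.

Government cost = 4401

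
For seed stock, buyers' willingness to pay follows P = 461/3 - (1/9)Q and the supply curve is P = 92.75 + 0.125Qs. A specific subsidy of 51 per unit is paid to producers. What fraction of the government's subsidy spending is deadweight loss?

Pre-subsidy: 461/3 - (1/9)Q = 92.75 + 0.125Q gives Q* = 258 and P* = 125.
With the subsidy, sellers receive Ps = Pb + 51 for each unit, where Pb is the price buyers pay.
On the curves, Pb = 461/3 - (1/9)Q and Ps = 92.75 + 0.125Q; the wedge Ps − Pb = 51 gives 92.75 + 0.125Q − (461/3 - (1/9)Q) = 51, so Q' = 474.
Then Pb = 461/3 − (1/9)·474 = 101 and Ps = 92.75 + 0.125·474 = 152.
ΔCS = ½(258 + 474)(125 − 101) = 8784; ΔPS = ½(258 + 474)(152 − 125) = 9882.
Government spending = 51 × 474 = 24174.
DWL = ½ × 51 × (474 − 258) = 5508; fraction = 5508 / 24174 = 18/79.

DWL / government spending = 18/79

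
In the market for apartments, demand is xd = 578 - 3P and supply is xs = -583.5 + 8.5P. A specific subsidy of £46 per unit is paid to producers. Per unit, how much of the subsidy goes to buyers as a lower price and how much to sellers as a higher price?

Pre-subsidy: 578 - 3P = -583.5 + 8.5P gives P* = 101, x* = 275.
With the subsidy, sellers receive Ps = Pb + 46 for each unit, where Pb is the price buyers pay.
Supply in terms of Pb becomes xs = -583.5 + 8.5(Pb + 46) = -192.5 + 8.5Pb. Setting this equal to demand: 578 - 3Pb = -192.5 + 8.5Pb, so Pb = 67.
Sellers receive Ps = 67 + 46 = 113; x' = 578 − 3·67 = 377.
Buyers' price falls by P* − Pb = 101 − 67 = 34; sellers' price rises by Ps − P* = 113 − 101 = 12.

Buyers gain £34 per unit; sellers gain £12 per unit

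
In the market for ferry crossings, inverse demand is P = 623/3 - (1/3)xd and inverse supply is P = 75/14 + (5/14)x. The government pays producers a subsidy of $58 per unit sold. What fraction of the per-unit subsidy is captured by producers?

Pre-subsidy: 623/3 - (1/3)x = 75/14 + (5/14)x gives x* = 293 and P* = 110.
With the subsidy, sellers receive Ps = Pb + 58 for each unit, where Pb is the price buyers pay.
On the curves, Pb = 623/3 - (1/3)x and Ps = 75/14 + (5/14)x; the wedge Ps − Pb = 58 gives 75/14 + (5/14)x − (623/3 - (1/3)x) = 58, so x' = 377.
Then Pb = 623/3 − (1/3)·377 = 82 and Ps = 75/14 + (5/14)·377 = 140.
Buyers' price falls by P* − Pb = 110 − 82 = 28; sellers' price rises by Ps − P* = 140 − 110 = 30.
So producers capture 30/58 = 15/29 of each unit of subsidy.

Producer share = 15/29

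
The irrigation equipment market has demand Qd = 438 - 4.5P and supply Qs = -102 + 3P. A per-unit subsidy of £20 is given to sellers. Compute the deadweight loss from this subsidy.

Deadweight loss = £360

Pre-subsidy: 438 - 4.5P = -102 + 3P gives P* = 72, Q* = 114.
With the subsidy, sellers receive Ps = Pb + 20 for each unit, where Pb is the price buyers pay.
Supply in terms of Pb becomes Qs = -102 + 3(Pb + 20) = -42 + 3Pb. Setting this equal to demand: 438 - 4.5Pb = -42 + 3Pb, so Pb = 64.
Sellers receive Ps = 64 + 20 = 84; Q' = 438 − 4.5·64 = 150.
The subsidy expands output by 150 − 114 = 36 past the efficient level; on those units the gap between marginal cost and willingness to pay runs from 0 up to 20.
DWL = ½ × 20 × 36 = 360.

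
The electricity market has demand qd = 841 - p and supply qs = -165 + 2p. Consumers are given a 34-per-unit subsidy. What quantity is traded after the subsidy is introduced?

q' = 1585/3

Pre-subsidy: 841 - p = -165 + 2p gives p* = 1006/3, q* = 1517/3.
With the rebate, buyers effectively pay pb = ps − 34, where ps is the price sellers receive.
Demand in terms of ps becomes qd = 841 − 1(ps − 34) = 875 - ps. Setting this equal to supply: 875 - ps = -165 + 2ps, so ps = 1040/3.
Buyers pay pb = 1040/3 − 34 = 938/3; q' = -165 + 2·(1040/3) = 1585/3.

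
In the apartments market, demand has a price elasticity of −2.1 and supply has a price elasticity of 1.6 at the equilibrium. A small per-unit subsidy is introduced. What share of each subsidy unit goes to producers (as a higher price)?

For a small subsidy around the equilibrium, the benefit split depends on the relative slopes, which at a point are proportional to the elasticities.
Buyer share = εs/(εs + |εd|) = 1.6/(1.6 + 2.1) = 16/37; seller share = |εd|/(εs + |εd|) = 21/37.
So producers capture 21/37 of the subsidy.

Producer share = 21/37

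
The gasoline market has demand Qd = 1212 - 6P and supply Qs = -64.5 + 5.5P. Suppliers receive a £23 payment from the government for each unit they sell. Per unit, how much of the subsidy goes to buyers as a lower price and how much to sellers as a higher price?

Pre-subsidy: 1212 - 6P = -64.5 + 5.5P gives P* = 111, Q* = 546.
With the subsidy, sellers receive Ps = Pb + 23 for each unit, where Pb is the price buyers pay.
Supply in terms of Pb becomes Qs = -64.5 + 5.5(Pb + 23) = 62 + 5.5Pb. Setting this equal to demand: 1212 - 6Pb = 62 + 5.5Pb, so Pb = 100.
Sellers receive Ps = 100 + 23 = 123; Q' = 1212 − 6·100 = 612.
Buyers' price falls by P* − Pb = 111 − 100 = 11; sellers' price rises by Ps − P* = 123 − 111 = 12.

Buyers gain £11 per unit; sellers gain £12 per unit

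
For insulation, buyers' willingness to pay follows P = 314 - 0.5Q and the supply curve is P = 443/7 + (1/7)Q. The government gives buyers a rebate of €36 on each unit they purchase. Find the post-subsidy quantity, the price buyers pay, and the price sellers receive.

Pre-subsidy: 314 - 0.5Q = 443/7 + (1/7)Q gives Q* = 390 and P* = 119.
With the rebate, buyers effectively pay Pb = Ps − 36, where Ps is the price sellers receive.
On the curves, Pb = 314 - 0.5Q and Ps = 443/7 + (1/7)Q; the wedge Ps − Pb = 36 gives 443/7 + (1/7)Q − (314 - 0.5Q) = 36, so Q' = 446.
Then Pb = 314 − 0.5·446 = 91 and Ps = 443/7 + (1/7)·446 = 127.

Q' = 446; buyers pay €91; sellers receive €127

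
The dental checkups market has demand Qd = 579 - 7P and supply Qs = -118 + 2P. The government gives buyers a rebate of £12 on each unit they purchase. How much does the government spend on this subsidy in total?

Government cost = 2000/3

Pre-subsidy: 579 - 7P = -118 + 2P gives P* = 697/9, Q* = 332/9.
With the rebate, buyers effectively pay Pb = Ps − 12, where Ps is the price sellers receive.
Demand in terms of Ps becomes Qd = 579 − 7(Ps − 12) = 663 - 7Ps. Setting this equal to supply: 663 - 7Ps = -118 + 2Ps, so Ps = 781/9.
Buyers pay Pb = 781/9 − 12 = 673/9; Q' = -118 + 2·(781/9) = 500/9.
Government outlay = subsidy × quantity = 12 × 500/9 = 2000/3.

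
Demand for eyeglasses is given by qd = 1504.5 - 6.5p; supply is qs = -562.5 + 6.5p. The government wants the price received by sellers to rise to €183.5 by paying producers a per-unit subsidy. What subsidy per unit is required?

Required subsidy s = €49 per unit

At a seller price of 183.5, quantity supplied is -562.5 + 6.5·183.5 = 630.25.
Buyers absorb 630.25 only when they pay pb with 1504.5 − 6.5·pb = 630.25, i.e. pb = 134.5.
s = ps − pb = 183.5 − 134.5 = 49.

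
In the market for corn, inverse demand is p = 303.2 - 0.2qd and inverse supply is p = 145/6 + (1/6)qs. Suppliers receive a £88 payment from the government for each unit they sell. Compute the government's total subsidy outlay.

Government cost = £88088

Pre-subsidy: 303.2 - 0.2q = 145/6 + (1/6)q gives q* = 761 and p* = 151.
With the subsidy, sellers receive ps = pb + 88 for each unit, where pb is the price buyers pay.
On the curves, pb = 303.2 - 0.2q and ps = 145/6 + (1/6)q; the wedge ps − pb = 88 gives 145/6 + (1/6)q − (303.2 - 0.2q) = 88, so q' = 1001.
Then pb = 303.2 − 0.2·1001 = 103 and ps = 145/6 + (1/6)·1001 = 191.
Government outlay = subsidy × quantity = 88 × 1001 = 88088.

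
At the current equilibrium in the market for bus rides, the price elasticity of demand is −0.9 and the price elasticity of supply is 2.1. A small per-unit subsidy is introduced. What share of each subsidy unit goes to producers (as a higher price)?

Producer share = 0.3

For a small subsidy around the equilibrium, the benefit split depends on the relative slopes, which at a point are proportional to the elasticities.
Buyer share = εs/(εs + |εd|) = 2.1/(2.1 + 0.9) = 0.7; seller share = |εd|/(εs + |εd|) = 0.3.
So producers capture 0.3 of the subsidy.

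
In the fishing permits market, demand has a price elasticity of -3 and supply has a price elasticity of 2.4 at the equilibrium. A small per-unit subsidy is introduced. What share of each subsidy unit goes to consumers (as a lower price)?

For a small subsidy around the equilibrium, the benefit split depends on the relative slopes, which at a point are proportional to the elasticities.
Buyer share = εs/(εs + |εd|) = 2.4/(2.4 + 3) = 4/9; seller share = |εd|/(εs + |εd|) = 5/9.

Consumer share = 4/9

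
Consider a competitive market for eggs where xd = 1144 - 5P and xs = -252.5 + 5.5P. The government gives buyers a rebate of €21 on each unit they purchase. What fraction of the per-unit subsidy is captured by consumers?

Consumer share = 11/21

Pre-subsidy: 1144 - 5P = -252.5 + 5.5P gives P* = 133, x* = 479.
With the rebate, buyers effectively pay Pb = Ps − 21, where Ps is the price sellers receive.
Demand in terms of Ps becomes xd = 1144 − 5(Ps − 21) = 1249 - 5Ps. Setting this equal to supply: 1249 - 5Ps = -252.5 + 5.5Ps, so Ps = 143.
Buyers pay Pb = 143 − 21 = 122; x' = -252.5 + 5.5·143 = 534.
Buyers' price falls by P* − Pb = 133 − 122 = 11; sellers' price rises by Ps − P* = 143 − 133 = 10.
So consumers capture 11/21 = 11/21 of each unit of subsidy.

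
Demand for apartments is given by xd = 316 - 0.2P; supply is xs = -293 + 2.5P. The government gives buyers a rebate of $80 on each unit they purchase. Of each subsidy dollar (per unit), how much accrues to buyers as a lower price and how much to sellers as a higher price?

Pre-subsidy: 316 - 0.2P = -293 + 2.5P gives P* = 2030/9, x* = 2438/9.
With the rebate, buyers effectively pay Pb = Ps − 80, where Ps is the price sellers receive.
Demand in terms of Ps becomes xd = 316 − 0.2(Ps − 80) = 332 - 0.2Ps. Setting this equal to supply: 332 - 0.2Ps = -293 + 2.5Ps, so Ps = 6250/27.
Buyers pay Pb = 6250/27 − 80 = 4090/27; x' = -293 + 2.5·(6250/27) = 7714/27.
Buyers' price falls by P* − Pb = 2030/9 − 4090/27 = 2000/27; sellers' price rises by Ps − P* = 6250/27 − 2030/9 = 160/27.

Buyers gain 2000/27 per unit; sellers gain 160/27 per unit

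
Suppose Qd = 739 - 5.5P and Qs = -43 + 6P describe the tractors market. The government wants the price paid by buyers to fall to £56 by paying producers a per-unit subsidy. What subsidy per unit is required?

Required subsidy s = £23 per unit

At a buyer price of 56, quantity demanded is 739 − 5.5·56 = 431.
Sellers supply 431 only when they receive Ps with -43 + 6·Ps = 431, i.e. Ps = 79.
s = Ps − Pb = 79 − 56 = 23.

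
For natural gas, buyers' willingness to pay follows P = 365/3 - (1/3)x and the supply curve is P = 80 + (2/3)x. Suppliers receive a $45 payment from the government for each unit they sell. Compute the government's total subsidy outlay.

Pre-subsidy: 365/3 - (1/3)x = 80 + (2/3)x gives x* = 125/3 and P* = 970/9.
With the subsidy, sellers receive Ps = Pb + 45 for each unit, where Pb is the price buyers pay.
On the curves, Pb = 365/3 - (1/3)x and Ps = 80 + (2/3)x; the wedge Ps − Pb = 45 gives 80 + (2/3)x − (365/3 - (1/3)x) = 45, so x' = 260/3.
Then Pb = 365/3 − (1/3)·(260/3) = 835/9 and Ps = 80 + (2/3)·(260/3) = 1240/9.
Government outlay = subsidy × quantity = 45 × 260/3 = 3900.

Government cost = $3900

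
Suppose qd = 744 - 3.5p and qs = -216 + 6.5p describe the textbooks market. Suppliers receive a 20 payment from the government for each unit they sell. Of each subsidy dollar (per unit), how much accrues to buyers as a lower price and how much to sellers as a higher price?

Buyers gain 13 per unit; sellers gain 7 per unit

Pre-subsidy: 744 - 3.5p = -216 + 6.5p gives p* = 96, q* = 408.
With the subsidy, sellers receive ps = pb + 20 for each unit, where pb is the price buyers pay.
Supply in terms of pb becomes qs = -216 + 6.5(pb + 20) = -86 + 6.5pb. Setting this equal to demand: 744 - 3.5pb = -86 + 6.5pb, so pb = 83.
Sellers receive ps = 83 + 20 = 103; q' = 744 − 3.5·83 = 453.5.
Buyers' price falls by p* − pb = 96 − 83 = 13; sellers' price rises by ps − p* = 103 − 96 = 7.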